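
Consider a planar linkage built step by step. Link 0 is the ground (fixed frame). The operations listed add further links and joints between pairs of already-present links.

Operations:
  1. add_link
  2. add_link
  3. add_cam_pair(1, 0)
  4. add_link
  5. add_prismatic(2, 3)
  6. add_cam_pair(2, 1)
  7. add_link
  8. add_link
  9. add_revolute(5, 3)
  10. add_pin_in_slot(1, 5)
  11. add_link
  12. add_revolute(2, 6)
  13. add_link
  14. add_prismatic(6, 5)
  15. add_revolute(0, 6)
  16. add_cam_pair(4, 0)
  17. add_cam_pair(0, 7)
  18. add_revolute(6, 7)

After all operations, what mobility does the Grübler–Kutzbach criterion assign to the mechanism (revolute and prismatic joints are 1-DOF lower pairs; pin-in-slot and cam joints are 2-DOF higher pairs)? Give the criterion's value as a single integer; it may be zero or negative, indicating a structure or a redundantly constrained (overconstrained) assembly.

[1;0;0] (link 0 is ground)
L+ [2;0;0]
L+ [3;0;0]
C(1,0)∈J2 [3;0;1]
L+ [4;0;1]
P(2,3)∈J1 [4;1;1]
C(2,1)∈J2 [4;1;2]
L+ [5;1;2]
L+ [6;1;2]
R(5,3)∈J1 [6;2;2]
PS(1,5)∈J2 [6;2;3]
L+ [7;2;3]
R(2,6)∈J1 [7;3;3]
L+ [8;3;3]
P(6,5)∈J1 [8;4;3]
R(0,6)∈J1 [8;5;3]
C(4,0)∈J2 [8;5;4]
C(0,7)∈J2 [8;5;5]
R(6,7)∈J1 [8;6;5]
mobility = 21 − 12 − 5 = 4

M = 4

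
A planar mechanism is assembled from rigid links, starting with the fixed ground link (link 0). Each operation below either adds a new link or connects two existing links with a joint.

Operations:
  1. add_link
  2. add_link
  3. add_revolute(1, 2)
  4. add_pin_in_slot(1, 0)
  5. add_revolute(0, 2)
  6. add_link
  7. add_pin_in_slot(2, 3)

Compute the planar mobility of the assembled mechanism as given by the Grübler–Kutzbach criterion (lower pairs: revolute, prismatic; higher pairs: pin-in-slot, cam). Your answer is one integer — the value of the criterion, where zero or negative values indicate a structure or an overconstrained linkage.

ground; <1,0,0>
#1 <2,0,0>
#2 <3,0,0>
R:1↔2 J1 <3,1,0>
PS:1↔0 J2 <3,1,1>
R:0↔2 J1 <3,2,1>
#3 <4,2,1>
PS:2↔3 J2 <4,2,2>
3×3 − 2×2 − 1×2 = 3

M = 3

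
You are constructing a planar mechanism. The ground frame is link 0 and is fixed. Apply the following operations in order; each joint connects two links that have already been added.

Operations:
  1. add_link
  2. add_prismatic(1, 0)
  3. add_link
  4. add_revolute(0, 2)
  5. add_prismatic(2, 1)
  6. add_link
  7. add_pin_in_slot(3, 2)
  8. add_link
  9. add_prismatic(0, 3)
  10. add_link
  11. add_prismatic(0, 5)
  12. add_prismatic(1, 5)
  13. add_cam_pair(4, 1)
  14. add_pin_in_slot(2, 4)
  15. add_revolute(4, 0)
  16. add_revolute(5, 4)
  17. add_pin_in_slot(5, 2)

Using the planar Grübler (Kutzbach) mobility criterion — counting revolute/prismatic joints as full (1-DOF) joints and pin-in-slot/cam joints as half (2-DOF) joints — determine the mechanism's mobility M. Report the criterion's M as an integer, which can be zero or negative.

L=1 J1=0 J2=0
add link → L=2 J1=0 J2=0
P@1,0 dof=1 J1 → L=2 J1=1 J2=0
add link → L=3 J1=1 J2=0
R@0,2 dof=1 J1 → L=3 J1=2 J2=0
P@2,1 dof=1 J1 → L=3 J1=3 J2=0
add link → L=4 J1=3 J2=0
PS@3,2 dof=2 J2 → L=4 J1=3 J2=1
add link → L=5 J1=3 J2=1
P@0,3 dof=1 J1 → L=5 J1=4 J2=1
add link → L=6 J1=4 J2=1
P@0,5 dof=1 J1 → L=6 J1=5 J2=1
P@1,5 dof=1 J1 → L=6 J1=6 J2=1
C@4,1 dof=2 J2 → L=6 J1=6 J2=2
PS@2,4 dof=2 J2 → L=6 J1=6 J2=3
R@4,0 dof=1 J1 → L=6 J1=7 J2=3
R@5,4 dof=1 J1 → L=6 J1=8 J2=3
PS@5,2 dof=2 J2 → L=6 J1=8 J2=4
M=3(L−1)−2J1−J2=3·5−2·8−4=-5

M = -5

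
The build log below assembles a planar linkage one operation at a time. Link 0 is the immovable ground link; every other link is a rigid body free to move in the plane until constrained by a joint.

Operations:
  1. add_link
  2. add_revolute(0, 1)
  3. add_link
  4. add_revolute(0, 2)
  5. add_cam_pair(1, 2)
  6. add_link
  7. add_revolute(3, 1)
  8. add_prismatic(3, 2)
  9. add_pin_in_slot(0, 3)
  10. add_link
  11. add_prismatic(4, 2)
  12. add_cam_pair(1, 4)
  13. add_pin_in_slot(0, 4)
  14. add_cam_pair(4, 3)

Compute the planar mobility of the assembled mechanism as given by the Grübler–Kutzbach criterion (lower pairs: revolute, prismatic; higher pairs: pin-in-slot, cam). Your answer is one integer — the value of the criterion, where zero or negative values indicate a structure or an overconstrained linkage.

ground; <1,0,0>
#1 <2,0,0>
R:0↔1 J1 <2,1,0>
#2 <3,1,0>
R:0↔2 J1 <3,2,0>
C:1↔2 J2 <3,2,1>
#3 <4,2,1>
R:3↔1 J1 <4,3,1>
P:3↔2 J1 <4,4,1>
PS:0↔3 J2 <4,4,2>
#4 <5,4,2>
P:4↔2 J1 <5,5,2>
C:1↔4 J2 <5,5,3>
PS:0↔4 J2 <5,5,4>
C:4↔3 J2 <5,5,5>
3×4 − 2×5 − 1×5 = -3

M = -3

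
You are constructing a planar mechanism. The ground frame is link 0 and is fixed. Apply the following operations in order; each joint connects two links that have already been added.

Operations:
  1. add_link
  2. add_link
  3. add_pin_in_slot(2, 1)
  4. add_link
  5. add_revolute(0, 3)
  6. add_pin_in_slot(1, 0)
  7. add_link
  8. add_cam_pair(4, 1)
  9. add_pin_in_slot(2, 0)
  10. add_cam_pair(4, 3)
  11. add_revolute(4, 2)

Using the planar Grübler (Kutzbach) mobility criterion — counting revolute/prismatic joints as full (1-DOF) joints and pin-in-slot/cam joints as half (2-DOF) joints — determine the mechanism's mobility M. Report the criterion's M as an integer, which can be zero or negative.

ground; <1,0,0>
#1 <2,0,0>
#2 <3,0,0>
PS:2↔1 J2 <3,0,1>
#3 <4,0,1>
R:0↔3 J1 <4,1,1>
PS:1↔0 J2 <4,1,2>
#4 <5,1,2>
C:4↔1 J2 <5,1,3>
PS:2↔0 J2 <5,1,4>
C:4↔3 J2 <5,1,5>
R:4↔2 J1 <5,2,5>
3×4 − 2×2 − 1×5 = 3

M = 3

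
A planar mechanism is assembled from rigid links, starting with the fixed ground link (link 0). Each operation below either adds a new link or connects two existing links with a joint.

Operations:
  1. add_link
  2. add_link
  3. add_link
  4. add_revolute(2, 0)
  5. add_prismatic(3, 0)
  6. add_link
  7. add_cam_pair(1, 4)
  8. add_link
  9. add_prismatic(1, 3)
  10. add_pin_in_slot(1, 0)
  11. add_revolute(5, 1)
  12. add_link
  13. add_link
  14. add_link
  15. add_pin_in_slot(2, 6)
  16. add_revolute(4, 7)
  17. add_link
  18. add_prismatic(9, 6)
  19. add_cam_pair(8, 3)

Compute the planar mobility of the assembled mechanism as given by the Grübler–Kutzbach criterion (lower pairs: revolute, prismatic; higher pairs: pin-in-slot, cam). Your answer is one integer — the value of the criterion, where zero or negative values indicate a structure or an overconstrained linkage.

link 0 = ground. State L|J1|J2 = 1|0|0
+link1  2|0|0
+link2  3|0|0
+link3  4|0|0
R(2,0) f=1→J1  4|1|0
P(3,0) f=1→J1  4|2|0
+link4  5|2|0
C(1,4) f=2→J2  5|2|1
+link5  6|2|1
P(1,3) f=1→J1  6|3|1
PS(1,0) f=2→J2  6|3|2
R(5,1) f=1→J1  6|4|2
+link6  7|4|2
+link7  8|4|2
+link8  9|4|2
PS(2,6) f=2→J2  9|4|3
R(4,7) f=1→J1  9|5|3
+link9  10|5|3
P(9,6) f=1→J1  10|6|3
C(8,3) f=2→J2  10|6|4
M = 3(10−1)−2·6−4 = 27−12−4 = 11

M = 11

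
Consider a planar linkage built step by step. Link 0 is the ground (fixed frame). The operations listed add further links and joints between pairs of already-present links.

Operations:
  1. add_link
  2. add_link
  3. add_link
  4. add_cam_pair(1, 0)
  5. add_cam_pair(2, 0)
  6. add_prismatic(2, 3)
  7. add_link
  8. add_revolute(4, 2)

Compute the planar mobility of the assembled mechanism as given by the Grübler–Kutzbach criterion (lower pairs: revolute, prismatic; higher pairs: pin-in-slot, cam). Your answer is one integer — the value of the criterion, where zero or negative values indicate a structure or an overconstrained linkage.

link 0 = ground. State L|J1|J2 = 1|0|0
+link1  2|0|0
+link2  3|0|0
+link3  4|0|0
C(1,0) f=2→J2  4|0|1
C(2,0) f=2→J2  4|0|2
P(2,3) f=1→J1  4|1|2
+link4  5|1|2
R(4,2) f=1→J1  5|2|2
M = 3(5−1)−2·2−2 = 12−4−2 = 6

M = 6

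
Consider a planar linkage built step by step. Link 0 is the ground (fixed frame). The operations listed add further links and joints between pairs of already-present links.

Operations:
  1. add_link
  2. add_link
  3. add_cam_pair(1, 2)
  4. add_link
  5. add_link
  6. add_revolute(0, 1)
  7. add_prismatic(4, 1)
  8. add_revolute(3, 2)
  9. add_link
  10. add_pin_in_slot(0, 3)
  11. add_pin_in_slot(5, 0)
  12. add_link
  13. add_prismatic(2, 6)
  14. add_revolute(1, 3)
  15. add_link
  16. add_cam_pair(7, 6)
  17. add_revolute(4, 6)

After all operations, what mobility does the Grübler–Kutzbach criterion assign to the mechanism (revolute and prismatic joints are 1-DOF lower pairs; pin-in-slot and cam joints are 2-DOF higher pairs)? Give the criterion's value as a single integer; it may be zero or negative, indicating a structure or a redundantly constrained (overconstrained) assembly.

ground; <1,0,0>
#1 <2,0,0>
#2 <3,0,0>
C:1↔2 J2 <3,0,1>
#3 <4,0,1>
#4 <5,0,1>
R:0↔1 J1 <5,1,1>
P:4↔1 J1 <5,2,1>
R:3↔2 J1 <5,3,1>
#5 <6,3,1>
PS:0↔3 J2 <6,3,2>
PS:5↔0 J2 <6,3,3>
#6 <7,3,3>
P:2↔6 J1 <7,4,3>
R:1↔3 J1 <7,5,3>
#7 <8,5,3>
C:7↔6 J2 <8,5,4>
R:4↔6 J1 <8,6,4>
3×7 − 2×6 − 1×4 = 5

M = 5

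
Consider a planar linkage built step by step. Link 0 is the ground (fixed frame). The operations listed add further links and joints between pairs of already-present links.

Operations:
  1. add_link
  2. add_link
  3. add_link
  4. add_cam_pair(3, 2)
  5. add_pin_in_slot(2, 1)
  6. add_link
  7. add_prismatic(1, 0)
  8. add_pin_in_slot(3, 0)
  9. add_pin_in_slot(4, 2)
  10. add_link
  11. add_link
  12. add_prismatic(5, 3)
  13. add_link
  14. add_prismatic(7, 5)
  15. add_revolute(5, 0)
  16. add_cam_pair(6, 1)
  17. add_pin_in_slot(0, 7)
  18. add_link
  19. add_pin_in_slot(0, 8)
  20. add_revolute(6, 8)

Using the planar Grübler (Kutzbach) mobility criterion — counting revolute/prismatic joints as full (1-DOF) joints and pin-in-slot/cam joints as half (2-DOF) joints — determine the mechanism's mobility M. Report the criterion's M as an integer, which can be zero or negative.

M = 7

(L,J1,J2)=(1,0,0); link0 fixed
link1: (2,0,0)
link2: (3,0,0)
link3: (4,0,0)
C 3-2 [J2]: (4,0,1)
PS 2-1 [J2]: (4,0,2)
link4: (5,0,2)
P 1-0 [J1]: (5,1,2)
PS 3-0 [J2]: (5,1,3)
PS 4-2 [J2]: (5,1,4)
link5: (6,1,4)
link6: (7,1,4)
P 5-3 [J1]: (7,2,4)
link7: (8,2,4)
P 7-5 [J1]: (8,3,4)
R 5-0 [J1]: (8,4,4)
C 6-1 [J2]: (8,4,5)
PS 0-7 [J2]: (8,4,6)
link8: (9,4,6)
PS 0-8 [J2]: (9,4,7)
R 6-8 [J1]: (9,5,7)
Grübler: 3·8 − 2·5 − 7 = 7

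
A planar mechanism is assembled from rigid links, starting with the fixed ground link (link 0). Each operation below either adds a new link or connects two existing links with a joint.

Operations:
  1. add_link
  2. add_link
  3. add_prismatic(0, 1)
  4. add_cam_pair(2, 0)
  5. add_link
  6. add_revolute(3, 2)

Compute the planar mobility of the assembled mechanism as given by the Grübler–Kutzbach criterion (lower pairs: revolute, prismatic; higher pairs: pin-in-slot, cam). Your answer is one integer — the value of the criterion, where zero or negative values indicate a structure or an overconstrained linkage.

ground; <1,0,0>
#1 <2,0,0>
#2 <3,0,0>
P:0↔1 J1 <3,1,0>
C:2↔0 J2 <3,1,1>
#3 <4,1,1>
R:3↔2 J1 <4,2,1>
3×3 − 2×2 − 1×1 = 4

M = 4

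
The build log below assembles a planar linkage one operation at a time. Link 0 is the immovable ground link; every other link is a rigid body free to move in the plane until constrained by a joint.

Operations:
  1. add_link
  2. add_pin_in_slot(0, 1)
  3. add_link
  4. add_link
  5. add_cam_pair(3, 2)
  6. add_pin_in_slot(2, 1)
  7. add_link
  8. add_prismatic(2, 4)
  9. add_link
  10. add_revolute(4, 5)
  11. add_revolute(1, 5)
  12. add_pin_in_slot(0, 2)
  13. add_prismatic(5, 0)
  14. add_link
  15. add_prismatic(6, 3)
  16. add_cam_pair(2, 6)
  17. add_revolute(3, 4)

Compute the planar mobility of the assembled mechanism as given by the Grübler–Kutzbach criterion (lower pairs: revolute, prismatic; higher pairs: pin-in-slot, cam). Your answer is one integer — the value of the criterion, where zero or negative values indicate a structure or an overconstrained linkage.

M = 1

(L,J1,J2)=(1,0,0); link0 fixed
link1: (2,0,0)
PS 0-1 [J2]: (2,0,1)
link2: (3,0,1)
link3: (4,0,1)
C 3-2 [J2]: (4,0,2)
PS 2-1 [J2]: (4,0,3)
link4: (5,0,3)
P 2-4 [J1]: (5,1,3)
link5: (6,1,3)
R 4-5 [J1]: (6,2,3)
R 1-5 [J1]: (6,3,3)
PS 0-2 [J2]: (6,3,4)
P 5-0 [J1]: (6,4,4)
link6: (7,4,4)
P 6-3 [J1]: (7,5,4)
C 2-6 [J2]: (7,5,5)
R 3-4 [J1]: (7,6,5)
Grübler: 3·6 − 2·6 − 5 = 1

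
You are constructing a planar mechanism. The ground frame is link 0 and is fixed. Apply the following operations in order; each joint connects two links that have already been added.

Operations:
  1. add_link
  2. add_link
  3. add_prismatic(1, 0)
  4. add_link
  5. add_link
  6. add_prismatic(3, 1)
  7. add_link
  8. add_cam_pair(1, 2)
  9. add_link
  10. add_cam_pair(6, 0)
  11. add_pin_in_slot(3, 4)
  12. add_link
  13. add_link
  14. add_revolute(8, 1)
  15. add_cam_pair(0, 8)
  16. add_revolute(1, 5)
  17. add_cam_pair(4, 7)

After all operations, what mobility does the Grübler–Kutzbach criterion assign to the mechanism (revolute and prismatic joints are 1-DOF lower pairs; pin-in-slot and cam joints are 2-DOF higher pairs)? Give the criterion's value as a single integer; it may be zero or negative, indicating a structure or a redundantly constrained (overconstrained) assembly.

M = 11

link 0 = ground. State L|J1|J2 = 1|0|0
+link1  2|0|0
+link2  3|0|0
P(1,0) f=1→J1  3|1|0
+link3  4|1|0
+link4  5|1|0
P(3,1) f=1→J1  5|2|0
+link5  6|2|0
C(1,2) f=2→J2  6|2|1
+link6  7|2|1
C(6,0) f=2→J2  7|2|2
PS(3,4) f=2→J2  7|2|3
+link7  8|2|3
+link8  9|2|3
R(8,1) f=1→J1  9|3|3
C(0,8) f=2→J2  9|3|4
R(1,5) f=1→J1  9|4|4
C(4,7) f=2→J2  9|4|5
M = 3(9−1)−2·4−5 = 24−8−5 = 11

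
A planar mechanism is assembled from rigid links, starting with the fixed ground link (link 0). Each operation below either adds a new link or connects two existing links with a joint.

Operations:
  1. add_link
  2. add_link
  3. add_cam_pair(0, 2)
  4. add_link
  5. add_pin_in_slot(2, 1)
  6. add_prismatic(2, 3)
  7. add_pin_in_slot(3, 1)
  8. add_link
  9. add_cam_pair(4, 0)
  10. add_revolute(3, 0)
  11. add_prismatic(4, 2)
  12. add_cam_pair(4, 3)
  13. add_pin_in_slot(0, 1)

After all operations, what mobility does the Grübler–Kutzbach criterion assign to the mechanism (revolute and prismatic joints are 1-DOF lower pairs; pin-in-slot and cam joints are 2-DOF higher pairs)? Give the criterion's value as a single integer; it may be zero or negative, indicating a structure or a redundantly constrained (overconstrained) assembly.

(L,J1,J2)=(1,0,0); link0 fixed
link1: (2,0,0)
link2: (3,0,0)
C 0-2 [J2]: (3,0,1)
link3: (4,0,1)
PS 2-1 [J2]: (4,0,2)
P 2-3 [J1]: (4,1,2)
PS 3-1 [J2]: (4,1,3)
link4: (5,1,3)
C 4-0 [J2]: (5,1,4)
R 3-0 [J1]: (5,2,4)
P 4-2 [J1]: (5,3,4)
C 4-3 [J2]: (5,3,5)
PS 0-1 [J2]: (5,3,6)
Grübler: 3·4 − 2·3 − 6 = 0

M = 0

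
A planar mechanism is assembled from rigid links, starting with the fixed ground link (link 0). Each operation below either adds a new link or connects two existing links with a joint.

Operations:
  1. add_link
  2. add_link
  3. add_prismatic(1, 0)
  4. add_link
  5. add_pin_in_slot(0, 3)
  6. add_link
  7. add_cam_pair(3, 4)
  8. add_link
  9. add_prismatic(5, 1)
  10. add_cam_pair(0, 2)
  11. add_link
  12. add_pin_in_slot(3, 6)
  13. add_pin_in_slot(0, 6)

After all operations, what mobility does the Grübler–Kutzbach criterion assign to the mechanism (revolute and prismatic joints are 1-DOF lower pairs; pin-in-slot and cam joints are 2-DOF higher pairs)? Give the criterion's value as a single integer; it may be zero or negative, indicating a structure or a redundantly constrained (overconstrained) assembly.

M = 9

link 0 = ground. State L|J1|J2 = 1|0|0
+link1  2|0|0
+link2  3|0|0
P(1,0) f=1→J1  3|1|0
+link3  4|1|0
PS(0,3) f=2→J2  4|1|1
+link4  5|1|1
C(3,4) f=2→J2  5|1|2
+link5  6|1|2
P(5,1) f=1→J1  6|2|2
C(0,2) f=2→J2  6|2|3
+link6  7|2|3
PS(3,6) f=2→J2  7|2|4
PS(0,6) f=2→J2  7|2|5
M = 3(7−1)−2·2−5 = 18−4−5 = 9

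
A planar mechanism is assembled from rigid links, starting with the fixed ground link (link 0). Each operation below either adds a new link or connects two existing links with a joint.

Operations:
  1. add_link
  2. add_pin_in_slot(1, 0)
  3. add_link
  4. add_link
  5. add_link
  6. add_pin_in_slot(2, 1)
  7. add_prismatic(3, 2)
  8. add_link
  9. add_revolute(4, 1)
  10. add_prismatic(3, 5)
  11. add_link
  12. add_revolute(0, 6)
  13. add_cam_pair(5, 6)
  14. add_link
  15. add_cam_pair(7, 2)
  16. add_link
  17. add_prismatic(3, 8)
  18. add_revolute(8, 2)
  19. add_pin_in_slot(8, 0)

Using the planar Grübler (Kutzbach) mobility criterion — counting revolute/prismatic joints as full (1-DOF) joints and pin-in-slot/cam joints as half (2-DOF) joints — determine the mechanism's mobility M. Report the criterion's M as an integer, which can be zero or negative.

L=1 J1=0 J2=0
add link → L=2 J1=0 J2=0
PS@1,0 dof=2 J2 → L=2 J1=0 J2=1
add link → L=3 J1=0 J2=1
add link → L=4 J1=0 J2=1
add link → L=5 J1=0 J2=1
PS@2,1 dof=2 J2 → L=5 J1=0 J2=2
P@3,2 dof=1 J1 → L=5 J1=1 J2=2
add link → L=6 J1=1 J2=2
R@4,1 dof=1 J1 → L=6 J1=2 J2=2
P@3,5 dof=1 J1 → L=6 J1=3 J2=2
add link → L=7 J1=3 J2=2
R@0,6 dof=1 J1 → L=7 J1=4 J2=2
C@5,6 dof=2 J2 → L=7 J1=4 J2=3
add link → L=8 J1=4 J2=3
C@7,2 dof=2 J2 → L=8 J1=4 J2=4
add link → L=9 J1=4 J2=4
P@3,8 dof=1 J1 → L=9 J1=5 J2=4
R@8,2 dof=1 J1 → L=9 J1=6 J2=4
PS@8,0 dof=2 J2 → L=9 J1=6 J2=5
M=3(L−1)−2J1−J2=3·8−2·6−5=7

M = 7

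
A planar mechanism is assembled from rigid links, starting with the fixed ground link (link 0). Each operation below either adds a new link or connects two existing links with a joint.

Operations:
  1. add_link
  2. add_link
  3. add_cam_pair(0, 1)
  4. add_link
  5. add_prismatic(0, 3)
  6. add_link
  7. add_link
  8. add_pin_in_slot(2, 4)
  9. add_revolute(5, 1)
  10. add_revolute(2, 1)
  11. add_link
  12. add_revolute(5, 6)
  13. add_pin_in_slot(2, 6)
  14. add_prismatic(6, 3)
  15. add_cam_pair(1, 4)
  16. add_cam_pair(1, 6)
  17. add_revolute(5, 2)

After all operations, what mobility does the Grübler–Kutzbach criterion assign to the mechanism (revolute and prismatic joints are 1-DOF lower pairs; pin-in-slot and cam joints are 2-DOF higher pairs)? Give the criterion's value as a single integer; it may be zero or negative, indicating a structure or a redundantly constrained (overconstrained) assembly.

M = 1

[1;0;0] (link 0 is ground)
L+ [2;0;0]
L+ [3;0;0]
C(0,1)∈J2 [3;0;1]
L+ [4;0;1]
P(0,3)∈J1 [4;1;1]
L+ [5;1;1]
L+ [6;1;1]
PS(2,4)∈J2 [6;1;2]
R(5,1)∈J1 [6;2;2]
R(2,1)∈J1 [6;3;2]
L+ [7;3;2]
R(5,6)∈J1 [7;4;2]
PS(2,6)∈J2 [7;4;3]
P(6,3)∈J1 [7;5;3]
C(1,4)∈J2 [7;5;4]
C(1,6)∈J2 [7;5;5]
R(5,2)∈J1 [7;6;5]
mobility = 18 − 12 − 5 = 1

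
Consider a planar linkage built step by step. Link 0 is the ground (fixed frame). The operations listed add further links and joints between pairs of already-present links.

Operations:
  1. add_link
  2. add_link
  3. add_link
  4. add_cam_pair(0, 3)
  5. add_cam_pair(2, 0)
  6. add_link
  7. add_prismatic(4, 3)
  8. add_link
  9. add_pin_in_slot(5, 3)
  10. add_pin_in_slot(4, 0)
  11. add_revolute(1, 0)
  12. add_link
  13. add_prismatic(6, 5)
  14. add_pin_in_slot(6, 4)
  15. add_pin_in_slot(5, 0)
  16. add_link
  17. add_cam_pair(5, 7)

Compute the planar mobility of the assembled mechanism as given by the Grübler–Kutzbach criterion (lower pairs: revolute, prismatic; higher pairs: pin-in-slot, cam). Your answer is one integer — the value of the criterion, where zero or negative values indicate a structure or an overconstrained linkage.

M = 8

ground; <1,0,0>
#1 <2,0,0>
#2 <3,0,0>
#3 <4,0,0>
C:0↔3 J2 <4,0,1>
C:2↔0 J2 <4,0,2>
#4 <5,0,2>
P:4↔3 J1 <5,1,2>
#5 <6,1,2>
PS:5↔3 J2 <6,1,3>
PS:4↔0 J2 <6,1,4>
R:1↔0 J1 <6,2,4>
#6 <7,2,4>
P:6↔5 J1 <7,3,4>
PS:6↔4 J2 <7,3,5>
PS:5↔0 J2 <7,3,6>
#7 <8,3,6>
C:5↔7 J2 <8,3,7>
3×7 − 2×3 − 1×7 = 8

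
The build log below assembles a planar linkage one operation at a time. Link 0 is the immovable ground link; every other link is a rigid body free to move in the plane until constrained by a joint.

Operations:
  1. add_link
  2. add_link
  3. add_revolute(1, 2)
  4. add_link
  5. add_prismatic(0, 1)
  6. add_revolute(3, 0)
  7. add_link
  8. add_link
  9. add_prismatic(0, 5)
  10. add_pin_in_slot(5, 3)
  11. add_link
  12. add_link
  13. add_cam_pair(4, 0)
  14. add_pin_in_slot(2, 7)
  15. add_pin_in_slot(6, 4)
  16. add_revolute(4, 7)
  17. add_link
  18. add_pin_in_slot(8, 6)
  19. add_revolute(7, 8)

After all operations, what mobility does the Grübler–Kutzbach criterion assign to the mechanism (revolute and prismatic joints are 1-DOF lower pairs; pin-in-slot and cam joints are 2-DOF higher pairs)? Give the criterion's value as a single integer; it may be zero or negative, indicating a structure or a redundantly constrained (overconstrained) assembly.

M = 7

L=1 J1=0 J2=0
add link → L=2 J1=0 J2=0
add link → L=3 J1=0 J2=0
R@1,2 dof=1 J1 → L=3 J1=1 J2=0
add link → L=4 J1=1 J2=0
P@0,1 dof=1 J1 → L=4 J1=2 J2=0
R@3,0 dof=1 J1 → L=4 J1=3 J2=0
add link → L=5 J1=3 J2=0
add link → L=6 J1=3 J2=0
P@0,5 dof=1 J1 → L=6 J1=4 J2=0
PS@5,3 dof=2 J2 → L=6 J1=4 J2=1
add link → L=7 J1=4 J2=1
add link → L=8 J1=4 J2=1
C@4,0 dof=2 J2 → L=8 J1=4 J2=2
PS@2,7 dof=2 J2 → L=8 J1=4 J2=3
PS@6,4 dof=2 J2 → L=8 J1=4 J2=4
R@4,7 dof=1 J1 → L=8 J1=5 J2=4
add link → L=9 J1=5 J2=4
PS@8,6 dof=2 J2 → L=9 J1=5 J2=5
R@7,8 dof=1 J1 → L=9 J1=6 J2=5
M=3(L−1)−2J1−J2=3·8−2·6−5=7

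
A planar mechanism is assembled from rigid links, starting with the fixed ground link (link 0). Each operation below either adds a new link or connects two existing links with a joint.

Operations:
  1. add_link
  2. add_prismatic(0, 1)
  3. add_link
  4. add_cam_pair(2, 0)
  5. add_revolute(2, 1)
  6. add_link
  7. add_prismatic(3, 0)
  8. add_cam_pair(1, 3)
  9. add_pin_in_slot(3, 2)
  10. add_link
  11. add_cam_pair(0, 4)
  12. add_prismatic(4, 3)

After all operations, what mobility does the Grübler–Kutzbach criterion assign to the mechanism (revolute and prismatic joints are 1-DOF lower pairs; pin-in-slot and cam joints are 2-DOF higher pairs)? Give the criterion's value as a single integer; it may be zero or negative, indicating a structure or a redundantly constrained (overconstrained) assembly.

M = 0

(L,J1,J2)=(1,0,0); link0 fixed
link1: (2,0,0)
P 0-1 [J1]: (2,1,0)
link2: (3,1,0)
C 2-0 [J2]: (3,1,1)
R 2-1 [J1]: (3,2,1)
link3: (4,2,1)
P 3-0 [J1]: (4,3,1)
C 1-3 [J2]: (4,3,2)
PS 3-2 [J2]: (4,3,3)
link4: (5,3,3)
C 0-4 [J2]: (5,3,4)
P 4-3 [J1]: (5,4,4)
Grübler: 3·4 − 2·4 − 4 = 0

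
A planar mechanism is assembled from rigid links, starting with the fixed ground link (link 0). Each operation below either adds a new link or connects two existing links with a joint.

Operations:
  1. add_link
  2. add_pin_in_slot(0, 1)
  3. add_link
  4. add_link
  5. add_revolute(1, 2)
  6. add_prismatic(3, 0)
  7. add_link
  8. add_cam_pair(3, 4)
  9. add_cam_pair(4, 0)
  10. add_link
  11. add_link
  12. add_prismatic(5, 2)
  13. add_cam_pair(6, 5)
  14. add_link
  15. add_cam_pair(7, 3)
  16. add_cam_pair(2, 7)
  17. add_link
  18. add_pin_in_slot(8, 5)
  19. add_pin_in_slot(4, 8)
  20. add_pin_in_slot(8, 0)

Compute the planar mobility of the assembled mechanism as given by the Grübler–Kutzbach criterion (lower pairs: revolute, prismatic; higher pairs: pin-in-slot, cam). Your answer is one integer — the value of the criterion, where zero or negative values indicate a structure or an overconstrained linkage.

M = 9

link 0 = ground. State L|J1|J2 = 1|0|0
+link1  2|0|0
PS(0,1) f=2→J2  2|0|1
+link2  3|0|1
+link3  4|0|1
R(1,2) f=1→J1  4|1|1
P(3,0) f=1→J1  4|2|1
+link4  5|2|1
C(3,4) f=2→J2  5|2|2
C(4,0) f=2→J2  5|2|3
+link5  6|2|3
+link6  7|2|3
P(5,2) f=1→J1  7|3|3
C(6,5) f=2→J2  7|3|4
+link7  8|3|4
C(7,3) f=2→J2  8|3|5
C(2,7) f=2→J2  8|3|6
+link8  9|3|6
PS(8,5) f=2→J2  9|3|7
PS(4,8) f=2→J2  9|3|8
PS(8,0) f=2→J2  9|3|9
M = 3(9−1)−2·3−9 = 24−6−9 = 9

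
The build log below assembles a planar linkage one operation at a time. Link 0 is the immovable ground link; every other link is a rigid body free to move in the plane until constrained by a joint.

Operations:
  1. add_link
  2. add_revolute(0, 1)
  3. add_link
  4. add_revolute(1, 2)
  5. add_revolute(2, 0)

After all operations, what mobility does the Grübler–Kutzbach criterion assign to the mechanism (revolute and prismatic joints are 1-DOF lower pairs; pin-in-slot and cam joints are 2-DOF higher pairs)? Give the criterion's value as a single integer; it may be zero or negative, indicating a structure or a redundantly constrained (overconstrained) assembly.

M = 0

[1;0;0] (link 0 is ground)
L+ [2;0;0]
R(0,1)∈J1 [2;1;0]
L+ [3;1;0]
R(1,2)∈J1 [3;2;0]
R(2,0)∈J1 [3;3;0]
mobility = 6 − 6 − 0 = 0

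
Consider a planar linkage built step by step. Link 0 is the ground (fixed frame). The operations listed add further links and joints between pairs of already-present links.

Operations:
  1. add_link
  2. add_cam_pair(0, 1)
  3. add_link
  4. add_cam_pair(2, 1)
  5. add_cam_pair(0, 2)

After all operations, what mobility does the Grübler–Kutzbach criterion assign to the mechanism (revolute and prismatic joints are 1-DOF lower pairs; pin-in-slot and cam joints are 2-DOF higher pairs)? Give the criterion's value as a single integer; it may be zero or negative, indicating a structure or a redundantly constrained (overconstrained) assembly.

(L,J1,J2)=(1,0,0); link0 fixed
link1: (2,0,0)
C 0-1 [J2]: (2,0,1)
link2: (3,0,1)
C 2-1 [J2]: (3,0,2)
C 0-2 [J2]: (3,0,3)
Grübler: 3·2 − 2·0 − 3 = 3

M = 3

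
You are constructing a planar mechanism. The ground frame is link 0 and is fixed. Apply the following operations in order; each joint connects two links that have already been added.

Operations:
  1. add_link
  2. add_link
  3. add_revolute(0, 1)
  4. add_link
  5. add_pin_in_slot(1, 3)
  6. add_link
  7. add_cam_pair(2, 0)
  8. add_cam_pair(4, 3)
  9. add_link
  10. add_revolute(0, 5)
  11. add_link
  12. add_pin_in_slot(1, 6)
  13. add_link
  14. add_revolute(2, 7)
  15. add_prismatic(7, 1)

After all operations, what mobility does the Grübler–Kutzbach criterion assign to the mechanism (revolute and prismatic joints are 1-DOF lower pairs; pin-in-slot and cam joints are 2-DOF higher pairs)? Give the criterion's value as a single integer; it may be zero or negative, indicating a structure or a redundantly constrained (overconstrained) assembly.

M = 9

link 0 = ground. State L|J1|J2 = 1|0|0
+link1  2|0|0
+link2  3|0|0
R(0,1) f=1→J1  3|1|0
+link3  4|1|0
PS(1,3) f=2→J2  4|1|1
+link4  5|1|1
C(2,0) f=2→J2  5|1|2
C(4,3) f=2→J2  5|1|3
+link5  6|1|3
R(0,5) f=1→J1  6|2|3
+link6  7|2|3
PS(1,6) f=2→J2  7|2|4
+link7  8|2|4
R(2,7) f=1→J1  8|3|4
P(7,1) f=1→J1  8|4|4
M = 3(8−1)−2·4−4 = 21−8−4 = 9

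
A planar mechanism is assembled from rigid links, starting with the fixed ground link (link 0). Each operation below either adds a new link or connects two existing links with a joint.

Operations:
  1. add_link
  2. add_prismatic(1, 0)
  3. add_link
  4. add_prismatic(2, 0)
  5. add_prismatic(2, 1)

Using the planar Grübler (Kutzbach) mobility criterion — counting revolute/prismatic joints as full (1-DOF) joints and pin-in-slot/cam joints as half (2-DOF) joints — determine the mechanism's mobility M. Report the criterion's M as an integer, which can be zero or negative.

M = 0

(L,J1,J2)=(1,0,0); link0 fixed
link1: (2,0,0)
P 1-0 [J1]: (2,1,0)
link2: (3,1,0)
P 2-0 [J1]: (3,2,0)
P 2-1 [J1]: (3,3,0)
Grübler: 3·2 − 2·3 − 0 = 0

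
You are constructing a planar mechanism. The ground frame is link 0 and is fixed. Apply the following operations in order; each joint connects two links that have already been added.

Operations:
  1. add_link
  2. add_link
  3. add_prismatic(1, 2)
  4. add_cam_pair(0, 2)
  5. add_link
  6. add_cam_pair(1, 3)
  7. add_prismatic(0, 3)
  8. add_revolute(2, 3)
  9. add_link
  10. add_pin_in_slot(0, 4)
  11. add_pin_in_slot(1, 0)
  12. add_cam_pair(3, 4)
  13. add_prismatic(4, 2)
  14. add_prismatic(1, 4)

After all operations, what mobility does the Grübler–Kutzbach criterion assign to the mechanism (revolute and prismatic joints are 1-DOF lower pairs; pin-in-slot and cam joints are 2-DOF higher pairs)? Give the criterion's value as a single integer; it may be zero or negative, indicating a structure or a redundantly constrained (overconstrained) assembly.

ground; <1,0,0>
#1 <2,0,0>
#2 <3,0,0>
P:1↔2 J1 <3,1,0>
C:0↔2 J2 <3,1,1>
#3 <4,1,1>
C:1↔3 J2 <4,1,2>
P:0↔3 J1 <4,2,2>
R:2↔3 J1 <4,3,2>
#4 <5,3,2>
PS:0↔4 J2 <5,3,3>
PS:1↔0 J2 <5,3,4>
C:3↔4 J2 <5,3,5>
P:4↔2 J1 <5,4,5>
P:1↔4 J1 <5,5,5>
3×4 − 2×5 − 1×5 = -3

M = -3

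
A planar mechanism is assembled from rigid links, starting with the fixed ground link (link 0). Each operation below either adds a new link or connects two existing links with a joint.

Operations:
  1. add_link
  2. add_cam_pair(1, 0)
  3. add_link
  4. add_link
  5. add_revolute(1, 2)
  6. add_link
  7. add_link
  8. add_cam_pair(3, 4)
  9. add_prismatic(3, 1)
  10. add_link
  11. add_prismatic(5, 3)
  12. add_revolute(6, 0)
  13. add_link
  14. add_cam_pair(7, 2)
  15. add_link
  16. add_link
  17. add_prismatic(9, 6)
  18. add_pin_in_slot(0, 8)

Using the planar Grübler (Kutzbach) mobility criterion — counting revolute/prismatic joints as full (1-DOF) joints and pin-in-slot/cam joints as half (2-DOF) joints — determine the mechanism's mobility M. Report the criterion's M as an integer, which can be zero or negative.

M = 13

L=1 J1=0 J2=0
add link → L=2 J1=0 J2=0
C@1,0 dof=2 J2 → L=2 J1=0 J2=1
add link → L=3 J1=0 J2=1
add link → L=4 J1=0 J2=1
R@1,2 dof=1 J1 → L=4 J1=1 J2=1
add link → L=5 J1=1 J2=1
add link → L=6 J1=1 J2=1
C@3,4 dof=2 J2 → L=6 J1=1 J2=2
P@3,1 dof=1 J1 → L=6 J1=2 J2=2
add link → L=7 J1=2 J2=2
P@5,3 dof=1 J1 → L=7 J1=3 J2=2
R@6,0 dof=1 J1 → L=7 J1=4 J2=2
add link → L=8 J1=4 J2=2
C@7,2 dof=2 J2 → L=8 J1=4 J2=3
add link → L=9 J1=4 J2=3
add link → L=10 J1=4 J2=3
P@9,6 dof=1 J1 → L=10 J1=5 J2=3
PS@0,8 dof=2 J2 → L=10 J1=5 J2=4
M=3(L−1)−2J1−J2=3·9−2·5−4=13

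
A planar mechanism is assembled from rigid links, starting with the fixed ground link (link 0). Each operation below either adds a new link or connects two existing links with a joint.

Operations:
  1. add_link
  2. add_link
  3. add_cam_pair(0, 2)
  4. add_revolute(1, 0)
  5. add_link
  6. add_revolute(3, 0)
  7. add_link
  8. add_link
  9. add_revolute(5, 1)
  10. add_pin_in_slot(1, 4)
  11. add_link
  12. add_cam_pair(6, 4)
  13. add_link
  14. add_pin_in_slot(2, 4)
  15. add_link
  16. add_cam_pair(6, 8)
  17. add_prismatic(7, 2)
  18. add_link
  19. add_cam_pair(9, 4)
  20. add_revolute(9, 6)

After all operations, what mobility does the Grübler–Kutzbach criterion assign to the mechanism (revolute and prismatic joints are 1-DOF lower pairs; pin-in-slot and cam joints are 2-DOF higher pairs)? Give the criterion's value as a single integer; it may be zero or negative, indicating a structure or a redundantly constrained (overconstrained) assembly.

M = 11

L=1 J1=0 J2=0
add link → L=2 J1=0 J2=0
add link → L=3 J1=0 J2=0
C@0,2 dof=2 J2 → L=3 J1=0 J2=1
R@1,0 dof=1 J1 → L=3 J1=1 J2=1
add link → L=4 J1=1 J2=1
R@3,0 dof=1 J1 → L=4 J1=2 J2=1
add link → L=5 J1=2 J2=1
add link → L=6 J1=2 J2=1
R@5,1 dof=1 J1 → L=6 J1=3 J2=1
PS@1,4 dof=2 J2 → L=6 J1=3 J2=2
add link → L=7 J1=3 J2=2
C@6,4 dof=2 J2 → L=7 J1=3 J2=3
add link → L=8 J1=3 J2=3
PS@2,4 dof=2 J2 → L=8 J1=3 J2=4
add link → L=9 J1=3 J2=4
C@6,8 dof=2 J2 → L=9 J1=3 J2=5
P@7,2 dof=1 J1 → L=9 J1=4 J2=5
add link → L=10 J1=4 J2=5
C@9,4 dof=2 J2 → L=10 J1=4 J2=6
R@9,6 dof=1 J1 → L=10 J1=5 J2=6
M=3(L−1)−2J1−J2=3·9−2·5−6=11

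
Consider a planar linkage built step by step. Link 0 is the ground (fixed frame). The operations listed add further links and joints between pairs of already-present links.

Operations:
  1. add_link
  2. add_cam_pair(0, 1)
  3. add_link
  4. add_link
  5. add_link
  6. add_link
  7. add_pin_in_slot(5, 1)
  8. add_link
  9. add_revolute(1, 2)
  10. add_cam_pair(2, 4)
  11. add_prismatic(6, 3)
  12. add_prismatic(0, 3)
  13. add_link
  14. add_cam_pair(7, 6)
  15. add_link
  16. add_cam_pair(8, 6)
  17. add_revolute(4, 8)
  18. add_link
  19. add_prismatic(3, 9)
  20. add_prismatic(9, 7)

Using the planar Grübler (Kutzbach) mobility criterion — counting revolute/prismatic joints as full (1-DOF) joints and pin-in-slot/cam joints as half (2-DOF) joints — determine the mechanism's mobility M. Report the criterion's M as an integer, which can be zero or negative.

M = 10

L=1 J1=0 J2=0
add link → L=2 J1=0 J2=0
C@0,1 dof=2 J2 → L=2 J1=0 J2=1
add link → L=3 J1=0 J2=1
add link → L=4 J1=0 J2=1
add link → L=5 J1=0 J2=1
add link → L=6 J1=0 J2=1
PS@5,1 dof=2 J2 → L=6 J1=0 J2=2
add link → L=7 J1=0 J2=2
R@1,2 dof=1 J1 → L=7 J1=1 J2=2
C@2,4 dof=2 J2 → L=7 J1=1 J2=3
P@6,3 dof=1 J1 → L=7 J1=2 J2=3
P@0,3 dof=1 J1 → L=7 J1=3 J2=3
add link → L=8 J1=3 J2=3
C@7,6 dof=2 J2 → L=8 J1=3 J2=4
add link → L=9 J1=3 J2=4
C@8,6 dof=2 J2 → L=9 J1=3 J2=5
R@4,8 dof=1 J1 → L=9 J1=4 J2=5
add link → L=10 J1=4 J2=5
P@3,9 dof=1 J1 → L=10 J1=5 J2=5
P@9,7 dof=1 J1 → L=10 J1=6 J2=5
M=3(L−1)−2J1−J2=3·9−2·6−5=10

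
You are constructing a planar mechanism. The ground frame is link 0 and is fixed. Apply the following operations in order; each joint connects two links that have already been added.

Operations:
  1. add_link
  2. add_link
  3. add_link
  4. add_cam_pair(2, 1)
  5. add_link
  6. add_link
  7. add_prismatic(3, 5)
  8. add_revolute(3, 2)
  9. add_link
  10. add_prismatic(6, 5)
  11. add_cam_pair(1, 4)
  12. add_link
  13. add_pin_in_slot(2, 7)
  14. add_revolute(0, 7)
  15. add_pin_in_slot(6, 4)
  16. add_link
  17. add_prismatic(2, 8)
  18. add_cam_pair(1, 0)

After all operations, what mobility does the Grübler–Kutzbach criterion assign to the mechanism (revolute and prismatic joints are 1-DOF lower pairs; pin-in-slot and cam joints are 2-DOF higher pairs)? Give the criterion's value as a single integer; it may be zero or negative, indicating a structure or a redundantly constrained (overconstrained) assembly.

M = 9

link 0 = ground. State L|J1|J2 = 1|0|0
+link1  2|0|0
+link2  3|0|0
+link3  4|0|0
C(2,1) f=2→J2  4|0|1
+link4  5|0|1
+link5  6|0|1
P(3,5) f=1→J1  6|1|1
R(3,2) f=1→J1  6|2|1
+link6  7|2|1
P(6,5) f=1→J1  7|3|1
C(1,4) f=2→J2  7|3|2
+link7  8|3|2
PS(2,7) f=2→J2  8|3|3
R(0,7) f=1→J1  8|4|3
PS(6,4) f=2→J2  8|4|4
+link8  9|4|4
P(2,8) f=1→J1  9|5|4
C(1,0) f=2→J2  9|5|5
M = 3(9−1)−2·5−5 = 24−10−5 = 9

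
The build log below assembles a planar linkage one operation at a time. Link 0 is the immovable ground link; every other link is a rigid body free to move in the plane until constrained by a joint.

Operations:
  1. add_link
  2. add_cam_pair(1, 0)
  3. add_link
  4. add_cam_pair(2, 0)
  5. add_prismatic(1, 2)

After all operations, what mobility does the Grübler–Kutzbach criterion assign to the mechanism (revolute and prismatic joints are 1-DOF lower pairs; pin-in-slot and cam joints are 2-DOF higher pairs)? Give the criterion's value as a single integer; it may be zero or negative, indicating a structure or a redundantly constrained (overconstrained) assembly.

L=1 J1=0 J2=0
add link → L=2 J1=0 J2=0
C@1,0 dof=2 J2 → L=2 J1=0 J2=1
add link → L=3 J1=0 J2=1
C@2,0 dof=2 J2 → L=3 J1=0 J2=2
P@1,2 dof=1 J1 → L=3 J1=1 J2=2
M=3(L−1)−2J1−J2=3·2−2·1−2=2

M = 2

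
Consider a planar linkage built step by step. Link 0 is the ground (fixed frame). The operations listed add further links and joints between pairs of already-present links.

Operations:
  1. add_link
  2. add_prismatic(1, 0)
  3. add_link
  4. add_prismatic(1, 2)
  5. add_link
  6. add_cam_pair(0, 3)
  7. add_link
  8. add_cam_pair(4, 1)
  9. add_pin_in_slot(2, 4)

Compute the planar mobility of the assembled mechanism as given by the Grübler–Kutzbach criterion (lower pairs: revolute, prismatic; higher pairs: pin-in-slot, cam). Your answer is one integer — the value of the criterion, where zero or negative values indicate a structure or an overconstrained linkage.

M = 5

[1;0;0] (link 0 is ground)
L+ [2;0;0]
P(1,0)∈J1 [2;1;0]
L+ [3;1;0]
P(1,2)∈J1 [3;2;0]
L+ [4;2;0]
C(0,3)∈J2 [4;2;1]
L+ [5;2;1]
C(4,1)∈J2 [5;2;2]
PS(2,4)∈J2 [5;2;3]
mobility = 12 − 4 − 3 = 5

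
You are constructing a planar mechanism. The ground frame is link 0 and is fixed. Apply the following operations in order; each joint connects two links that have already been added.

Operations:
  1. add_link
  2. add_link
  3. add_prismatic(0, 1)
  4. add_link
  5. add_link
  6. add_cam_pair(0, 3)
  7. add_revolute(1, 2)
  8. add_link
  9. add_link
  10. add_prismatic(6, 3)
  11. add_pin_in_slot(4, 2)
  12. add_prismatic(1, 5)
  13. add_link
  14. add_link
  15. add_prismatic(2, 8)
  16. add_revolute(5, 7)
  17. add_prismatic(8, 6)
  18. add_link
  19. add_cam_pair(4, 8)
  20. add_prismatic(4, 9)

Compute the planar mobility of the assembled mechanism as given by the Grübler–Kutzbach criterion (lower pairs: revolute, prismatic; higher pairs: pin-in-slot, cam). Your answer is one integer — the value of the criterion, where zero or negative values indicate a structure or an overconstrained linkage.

[1;0;0] (link 0 is ground)
L+ [2;0;0]
L+ [3;0;0]
P(0,1)∈J1 [3;1;0]
L+ [4;1;0]
L+ [5;1;0]
C(0,3)∈J2 [5;1;1]
R(1,2)∈J1 [5;2;1]
L+ [6;2;1]
L+ [7;2;1]
P(6,3)∈J1 [7;3;1]
PS(4,2)∈J2 [7;3;2]
P(1,5)∈J1 [7;4;2]
L+ [8;4;2]
L+ [9;4;2]
P(2,8)∈J1 [9;5;2]
R(5,7)∈J1 [9;6;2]
P(8,6)∈J1 [9;7;2]
L+ [10;7;2]
C(4,8)∈J2 [10;7;3]
P(4,9)∈J1 [10;8;3]
mobility = 27 − 16 − 3 = 8

M = 8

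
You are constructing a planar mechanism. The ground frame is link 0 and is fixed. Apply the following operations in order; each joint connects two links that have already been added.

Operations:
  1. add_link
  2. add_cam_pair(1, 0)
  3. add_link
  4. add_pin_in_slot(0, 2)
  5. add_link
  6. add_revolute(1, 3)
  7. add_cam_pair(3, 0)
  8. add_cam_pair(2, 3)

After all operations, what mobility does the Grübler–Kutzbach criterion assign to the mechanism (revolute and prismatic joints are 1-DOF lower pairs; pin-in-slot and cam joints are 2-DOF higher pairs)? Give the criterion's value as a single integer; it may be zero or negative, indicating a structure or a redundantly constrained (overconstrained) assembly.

link 0 = ground. State L|J1|J2 = 1|0|0
+link1  2|0|0
C(1,0) f=2→J2  2|0|1
+link2  3|0|1
PS(0,2) f=2→J2  3|0|2
+link3  4|0|2
R(1,3) f=1→J1  4|1|2
C(3,0) f=2→J2  4|1|3
C(2,3) f=2→J2  4|1|4
M = 3(4−1)−2·1−4 = 9−2−4 = 3

M = 3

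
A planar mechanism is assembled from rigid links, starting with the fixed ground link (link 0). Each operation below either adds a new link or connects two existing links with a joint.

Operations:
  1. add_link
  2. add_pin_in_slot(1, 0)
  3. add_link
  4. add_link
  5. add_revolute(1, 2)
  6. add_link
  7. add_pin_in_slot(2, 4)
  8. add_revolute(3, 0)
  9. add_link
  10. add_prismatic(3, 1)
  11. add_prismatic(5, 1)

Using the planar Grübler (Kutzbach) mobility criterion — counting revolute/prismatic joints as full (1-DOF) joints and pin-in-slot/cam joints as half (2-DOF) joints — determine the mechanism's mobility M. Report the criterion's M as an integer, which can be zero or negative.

M = 5

ground; <1,0,0>
#1 <2,0,0>
PS:1↔0 J2 <2,0,1>
#2 <3,0,1>
#3 <4,0,1>
R:1↔2 J1 <4,1,1>
#4 <5,1,1>
PS:2↔4 J2 <5,1,2>
R:3↔0 J1 <5,2,2>
#5 <6,2,2>
P:3↔1 J1 <6,3,2>
P:5↔1 J1 <6,4,2>
3×5 − 2×4 − 1×2 = 5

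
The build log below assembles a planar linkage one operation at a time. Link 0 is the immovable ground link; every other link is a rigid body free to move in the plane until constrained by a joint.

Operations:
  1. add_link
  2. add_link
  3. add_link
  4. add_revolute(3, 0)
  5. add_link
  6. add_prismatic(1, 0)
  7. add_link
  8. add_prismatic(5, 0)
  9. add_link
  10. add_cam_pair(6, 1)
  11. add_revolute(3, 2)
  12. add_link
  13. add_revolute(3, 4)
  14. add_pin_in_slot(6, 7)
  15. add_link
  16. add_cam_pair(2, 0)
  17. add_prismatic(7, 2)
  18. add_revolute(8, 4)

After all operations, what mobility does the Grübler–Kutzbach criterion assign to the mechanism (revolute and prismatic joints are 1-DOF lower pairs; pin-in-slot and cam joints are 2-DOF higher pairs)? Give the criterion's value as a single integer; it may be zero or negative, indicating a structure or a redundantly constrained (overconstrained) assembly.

M = 7

(L,J1,J2)=(1,0,0); link0 fixed
link1: (2,0,0)
link2: (3,0,0)
link3: (4,0,0)
R 3-0 [J1]: (4,1,0)
link4: (5,1,0)
P 1-0 [J1]: (5,2,0)
link5: (6,2,0)
P 5-0 [J1]: (6,3,0)
link6: (7,3,0)
C 6-1 [J2]: (7,3,1)
R 3-2 [J1]: (7,4,1)
link7: (8,4,1)
R 3-4 [J1]: (8,5,1)
PS 6-7 [J2]: (8,5,2)
link8: (9,5,2)
C 2-0 [J2]: (9,5,3)
P 7-2 [J1]: (9,6,3)
R 8-4 [J1]: (9,7,3)
Grübler: 3·8 − 2·7 − 3 = 7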